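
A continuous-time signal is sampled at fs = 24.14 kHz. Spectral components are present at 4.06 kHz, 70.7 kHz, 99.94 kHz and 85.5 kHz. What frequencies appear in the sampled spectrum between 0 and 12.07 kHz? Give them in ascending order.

fs/2 = 12.07 kHz.
4.06 kHz ≤ fs/2 = 12.07 kHz, passes unchanged.
70.7 kHz mod fs = 22.42 kHz.
22.42 kHz > fs/2 = 12.07 kHz, folds to fs − 22.42 kHz = 1.72 kHz.
99.94 kHz mod fs = 3.38 kHz.
3.38 kHz ≤ fs/2 = 12.07 kHz, appears at 3.38 kHz.
85.5 kHz mod fs = 13.08 kHz.
13.08 kHz > fs/2 = 12.07 kHz, folds to fs − 13.08 kHz = 11.06 kHz.
Distinct values: {1.72 kHz, 3.38 kHz, 4.06 kHz, 11.06 kHz}.

1.72 kHz, 3.38 kHz, 4.06 kHz, 11.06 kHz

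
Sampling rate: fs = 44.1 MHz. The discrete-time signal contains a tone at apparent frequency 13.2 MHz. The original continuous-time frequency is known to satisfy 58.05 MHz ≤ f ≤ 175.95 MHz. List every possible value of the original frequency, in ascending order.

Frequencies that alias to 13.2 MHz are k·fs ± 13.2 MHz for integer k ≥ 0.
k=0: 13.2 MHz.
k=1: 30.9 MHz, 57.3 MHz.
k=2: 75 MHz, 101.4 MHz.
k=3: 119.1 MHz, 145.5 MHz.
k=4: 163.2 MHz, 189.6 MHz.
k=5: 207.3 MHz, 233.7 MHz.
Within [58.05 MHz, 175.95 MHz]: 75 MHz, 101.4 MHz, 119.1 MHz, 145.5 MHz, 163.2 MHz.

75 MHz, 101.4 MHz, 119.1 MHz, 145.5 MHz, 163.2 MHz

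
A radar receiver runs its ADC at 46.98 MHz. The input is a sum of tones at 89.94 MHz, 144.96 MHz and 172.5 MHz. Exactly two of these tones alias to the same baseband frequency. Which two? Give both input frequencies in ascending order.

fs/2 = 23.49 MHz.
89.94 MHz mod fs = 42.96 MHz.
42.96 MHz > fs/2 = 23.49 MHz, folds to fs − 42.96 MHz = 4.02 MHz.
144.96 MHz mod fs = 4.02 MHz.
4.02 MHz ≤ fs/2 = 23.49 MHz, appears at 4.02 MHz.
172.5 MHz mod fs = 31.56 MHz.
31.56 MHz > fs/2 = 23.49 MHz, folds to fs − 31.56 MHz = 15.42 MHz.
89.94 MHz and 144.96 MHz both map to 4.02 MHz.

89.94 MHz, 144.96 MHz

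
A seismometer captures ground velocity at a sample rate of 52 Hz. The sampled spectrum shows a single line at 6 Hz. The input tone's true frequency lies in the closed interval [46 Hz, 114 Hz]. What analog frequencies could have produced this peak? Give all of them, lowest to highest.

46 Hz, 58 Hz, 98 Hz, 110 Hz

Frequencies that alias to 6 Hz are k·fs ± 6 Hz for integer k ≥ 0.
k=0: 6 Hz.
k=1: 46 Hz, 58 Hz.
k=2: 98 Hz, 110 Hz.
k=3: 150 Hz, 162 Hz.
Within [46 Hz, 114 Hz]: 46 Hz, 58 Hz, 98 Hz, 110 Hz.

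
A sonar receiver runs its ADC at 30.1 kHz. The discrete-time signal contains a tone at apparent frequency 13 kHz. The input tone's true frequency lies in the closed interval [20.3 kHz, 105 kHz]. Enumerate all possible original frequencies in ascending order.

Frequencies that alias to 13 kHz are k·fs ± 13 kHz for integer k ≥ 0.
k=0: 13 kHz.
k=1: 17.1 kHz, 43.1 kHz.
k=2: 47.2 kHz, 73.2 kHz.
k=3: 77.3 kHz, 103.3 kHz.
k=4: 107.4 kHz, 133.4 kHz.
Within [20.3 kHz, 105 kHz]: 43.1 kHz, 47.2 kHz, 73.2 kHz, 77.3 kHz, 103.3 kHz.

43.1 kHz, 47.2 kHz, 73.2 kHz, 77.3 kHz, 103.3 kHz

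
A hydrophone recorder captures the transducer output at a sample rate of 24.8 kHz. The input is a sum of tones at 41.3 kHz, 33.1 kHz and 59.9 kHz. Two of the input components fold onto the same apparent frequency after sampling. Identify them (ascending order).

fs/2 = 12.4 kHz.
41.3 kHz mod fs = 16.5 kHz.
16.5 kHz > fs/2 = 12.4 kHz, folds to fs − 16.5 kHz = 8.3 kHz.
33.1 kHz mod fs = 8.3 kHz.
8.3 kHz ≤ fs/2 = 12.4 kHz, appears at 8.3 kHz.
59.9 kHz mod fs = 10.3 kHz.
10.3 kHz ≤ fs/2 = 12.4 kHz, appears at 10.3 kHz.
33.1 kHz and 41.3 kHz both map to 8.3 kHz.

33.1 kHz, 41.3 kHz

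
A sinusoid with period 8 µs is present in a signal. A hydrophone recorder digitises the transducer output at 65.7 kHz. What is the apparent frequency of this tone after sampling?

6.4 kHz

T = 8 µs → f = 1/T = 125 kHz.
125 kHz mod fs = 59.3 kHz.
59.3 kHz > fs/2 = 32.85 kHz, folds to fs − 59.3 kHz = 6.4 kHz.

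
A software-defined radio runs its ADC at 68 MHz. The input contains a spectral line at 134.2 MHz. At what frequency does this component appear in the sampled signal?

134.2 MHz mod fs = 66.2 MHz.
66.2 MHz > fs/2 = 34 MHz, folds to fs − 66.2 MHz = 1.8 MHz.

1.8 MHz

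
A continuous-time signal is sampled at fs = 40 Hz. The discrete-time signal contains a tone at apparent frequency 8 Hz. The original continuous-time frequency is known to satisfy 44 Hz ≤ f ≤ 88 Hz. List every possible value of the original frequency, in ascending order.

48 Hz, 72 Hz, 88 Hz

Frequencies that alias to 8 Hz are k·fs ± 8 Hz for integer k ≥ 0.
k=0: 8 Hz.
k=1: 32 Hz, 48 Hz.
k=2: 72 Hz, 88 Hz.
k=3: 112 Hz, 128 Hz.
Within [44 Hz, 88 Hz]: 48 Hz, 72 Hz, 88 Hz.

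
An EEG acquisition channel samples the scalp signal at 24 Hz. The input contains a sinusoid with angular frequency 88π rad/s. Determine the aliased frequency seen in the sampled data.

ω = 88π rad/s → f = ω/(2π) = 44 Hz.
44 Hz mod fs = 20 Hz.
20 Hz > fs/2 = 12 Hz, folds to fs − 20 Hz = 4 Hz.

4 Hz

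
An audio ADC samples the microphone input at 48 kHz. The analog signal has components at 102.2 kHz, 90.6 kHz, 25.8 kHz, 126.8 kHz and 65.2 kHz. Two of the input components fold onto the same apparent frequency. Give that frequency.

fs/2 = 24 kHz.
102.2 kHz mod fs = 6.2 kHz.
6.2 kHz ≤ fs/2 = 24 kHz, appears at 6.2 kHz.
90.6 kHz mod fs = 42.6 kHz.
42.6 kHz > fs/2 = 24 kHz, folds to fs − 42.6 kHz = 5.4 kHz.
25.8 kHz > fs/2 = 24 kHz, folds to fs − 25.8 kHz = 22.2 kHz.
126.8 kHz mod fs = 30.8 kHz.
30.8 kHz > fs/2 = 24 kHz, folds to fs − 30.8 kHz = 17.2 kHz.
65.2 kHz mod fs = 17.2 kHz.
17.2 kHz ≤ fs/2 = 24 kHz, appears at 17.2 kHz.
65.2 kHz and 126.8 kHz both map to 17.2 kHz.

17.2 kHz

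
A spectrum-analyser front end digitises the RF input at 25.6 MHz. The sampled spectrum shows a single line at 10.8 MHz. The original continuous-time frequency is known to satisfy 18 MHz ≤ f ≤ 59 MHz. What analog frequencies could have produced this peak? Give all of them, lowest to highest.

36.4 MHz, 40.4 MHz

Frequencies that alias to 10.8 MHz are k·fs ± 10.8 MHz for integer k ≥ 0.
k=0: 10.8 MHz.
k=1: 14.8 MHz, 36.4 MHz.
k=2: 40.4 MHz, 62 MHz.
k=3: 66 MHz, 87.6 MHz.
Within [18 MHz, 59 MHz]: 36.4 MHz, 40.4 MHz.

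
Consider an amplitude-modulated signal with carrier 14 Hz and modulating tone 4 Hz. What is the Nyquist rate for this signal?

36 Hz

AM sidebands sit at fc ± fm = 10 Hz and 18 Hz.
Highest-frequency component: 18 Hz.
Nyquist rate = 2 × 18 Hz = 36 Hz.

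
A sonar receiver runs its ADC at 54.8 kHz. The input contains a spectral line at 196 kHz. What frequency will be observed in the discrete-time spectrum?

196 kHz mod fs = 31.6 kHz.
31.6 kHz > fs/2 = 27.4 kHz, folds to fs − 31.6 kHz = 23.2 kHz.

23.2 kHz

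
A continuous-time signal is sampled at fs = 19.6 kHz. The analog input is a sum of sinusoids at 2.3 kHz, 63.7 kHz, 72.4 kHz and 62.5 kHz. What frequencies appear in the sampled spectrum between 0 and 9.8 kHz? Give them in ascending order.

fs/2 = 9.8 kHz.
2.3 kHz ≤ fs/2 = 9.8 kHz, passes unchanged.
63.7 kHz mod fs = 4.9 kHz.
4.9 kHz ≤ fs/2 = 9.8 kHz, appears at 4.9 kHz.
72.4 kHz mod fs = 13.6 kHz.
13.6 kHz > fs/2 = 9.8 kHz, folds to fs − 13.6 kHz = 6 kHz.
62.5 kHz mod fs = 3.7 kHz.
3.7 kHz ≤ fs/2 = 9.8 kHz, appears at 3.7 kHz.
Distinct values: {2.3 kHz, 3.7 kHz, 4.9 kHz, 6 kHz}.

2.3 kHz, 3.7 kHz, 4.9 kHz, 6 kHz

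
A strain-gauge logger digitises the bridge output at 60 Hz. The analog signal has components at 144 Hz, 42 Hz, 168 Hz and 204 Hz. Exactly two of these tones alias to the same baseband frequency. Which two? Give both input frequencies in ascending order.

fs/2 = 30 Hz.
144 Hz mod fs = 24 Hz.
24 Hz ≤ fs/2 = 30 Hz, appears at 24 Hz.
42 Hz > fs/2 = 30 Hz, folds to fs − 42 Hz = 18 Hz.
168 Hz mod fs = 48 Hz.
48 Hz > fs/2 = 30 Hz, folds to fs − 48 Hz = 12 Hz.
204 Hz mod fs = 24 Hz.
24 Hz ≤ fs/2 = 30 Hz, appears at 24 Hz.
144 Hz and 204 Hz both map to 24 Hz.

144 Hz, 204 Hz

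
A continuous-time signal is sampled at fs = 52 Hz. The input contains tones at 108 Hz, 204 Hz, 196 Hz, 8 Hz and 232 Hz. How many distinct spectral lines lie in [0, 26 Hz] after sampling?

4

fs/2 = 26 Hz.
108 Hz mod fs = 4 Hz.
4 Hz ≤ fs/2 = 26 Hz, appears at 4 Hz.
204 Hz mod fs = 48 Hz.
48 Hz > fs/2 = 26 Hz, folds to fs − 48 Hz = 4 Hz.
196 Hz mod fs = 40 Hz.
40 Hz > fs/2 = 26 Hz, folds to fs − 40 Hz = 12 Hz.
8 Hz ≤ fs/2 = 26 Hz, passes unchanged.
232 Hz mod fs = 24 Hz.
24 Hz ≤ fs/2 = 26 Hz, appears at 24 Hz.
Distinct values: {4 Hz, 8 Hz, 12 Hz, 24 Hz} → 4.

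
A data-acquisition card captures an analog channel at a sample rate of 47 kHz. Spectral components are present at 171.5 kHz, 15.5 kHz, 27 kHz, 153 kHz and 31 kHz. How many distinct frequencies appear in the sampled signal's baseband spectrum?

5

fs/2 = 23.5 kHz.
171.5 kHz mod fs = 30.5 kHz.
30.5 kHz > fs/2 = 23.5 kHz, folds to fs − 30.5 kHz = 16.5 kHz.
15.5 kHz ≤ fs/2 = 23.5 kHz, passes unchanged.
27 kHz > fs/2 = 23.5 kHz, folds to fs − 27 kHz = 20 kHz.
153 kHz mod fs = 12 kHz.
12 kHz ≤ fs/2 = 23.5 kHz, appears at 12 kHz.
31 kHz > fs/2 = 23.5 kHz, folds to fs − 31 kHz = 16 kHz.
Distinct values: {12 kHz, 15.5 kHz, 16 kHz, 16.5 kHz, 20 kHz} → 5.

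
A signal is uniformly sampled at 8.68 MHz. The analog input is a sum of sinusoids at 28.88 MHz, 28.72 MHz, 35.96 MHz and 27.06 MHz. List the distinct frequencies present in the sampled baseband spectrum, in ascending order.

1.02 MHz, 1.24 MHz, 2.68 MHz, 2.84 MHz

fs/2 = 4.34 MHz.
28.88 MHz mod fs = 2.84 MHz.
2.84 MHz ≤ fs/2 = 4.34 MHz, appears at 2.84 MHz.
28.72 MHz mod fs = 2.68 MHz.
2.68 MHz ≤ fs/2 = 4.34 MHz, appears at 2.68 MHz.
35.96 MHz mod fs = 1.24 MHz.
1.24 MHz ≤ fs/2 = 4.34 MHz, appears at 1.24 MHz.
27.06 MHz mod fs = 1.02 MHz.
1.02 MHz ≤ fs/2 = 4.34 MHz, appears at 1.02 MHz.
Distinct values: {1.02 MHz, 1.24 MHz, 2.68 MHz, 2.84 MHz}.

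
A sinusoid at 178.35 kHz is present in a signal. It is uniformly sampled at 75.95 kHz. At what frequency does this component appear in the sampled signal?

26.45 kHz

178.35 kHz mod fs = 26.45 kHz.
26.45 kHz ≤ fs/2 = 37.975 kHz, appears at 26.45 kHz.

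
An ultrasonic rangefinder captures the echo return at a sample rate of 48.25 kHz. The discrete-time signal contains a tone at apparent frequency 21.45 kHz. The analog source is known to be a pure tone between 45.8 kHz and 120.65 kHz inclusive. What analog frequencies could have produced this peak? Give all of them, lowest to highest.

Frequencies that alias to 21.45 kHz are k·fs ± 21.45 kHz for integer k ≥ 0.
k=0: 21.45 kHz.
k=1: 26.8 kHz, 69.7 kHz.
k=2: 75.05 kHz, 117.95 kHz.
k=3: 123.3 kHz, 166.2 kHz.
Within [45.8 kHz, 120.65 kHz]: 69.7 kHz, 75.05 kHz, 117.95 kHz.

69.7 kHz, 75.05 kHz, 117.95 kHz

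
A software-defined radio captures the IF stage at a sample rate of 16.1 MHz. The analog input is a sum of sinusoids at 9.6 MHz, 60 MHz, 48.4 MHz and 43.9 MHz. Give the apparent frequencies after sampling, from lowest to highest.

fs/2 = 8.05 MHz.
9.6 MHz > fs/2 = 8.05 MHz, folds to fs − 9.6 MHz = 6.5 MHz.
60 MHz mod fs = 11.7 MHz.
11.7 MHz > fs/2 = 8.05 MHz, folds to fs − 11.7 MHz = 4.4 MHz.
48.4 MHz mod fs = 0.1 MHz.
0.1 MHz ≤ fs/2 = 8.05 MHz, appears at 0.1 MHz.
43.9 MHz mod fs = 11.7 MHz.
11.7 MHz > fs/2 = 8.05 MHz, folds to fs − 11.7 MHz = 4.4 MHz.
Distinct values: {0.1 MHz, 4.4 MHz, 6.5 MHz}.

0.1 MHz, 4.4 MHz, 6.5 MHz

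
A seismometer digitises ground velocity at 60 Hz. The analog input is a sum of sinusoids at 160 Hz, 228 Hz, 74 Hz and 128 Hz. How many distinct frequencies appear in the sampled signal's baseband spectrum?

fs/2 = 30 Hz.
160 Hz mod fs = 40 Hz.
40 Hz > fs/2 = 30 Hz, folds to fs − 40 Hz = 20 Hz.
228 Hz mod fs = 48 Hz.
48 Hz > fs/2 = 30 Hz, folds to fs − 48 Hz = 12 Hz.
74 Hz mod fs = 14 Hz.
14 Hz ≤ fs/2 = 30 Hz, appears at 14 Hz.
128 Hz mod fs = 8 Hz.
8 Hz ≤ fs/2 = 30 Hz, appears at 8 Hz.
Distinct values: {8 Hz, 12 Hz, 14 Hz, 20 Hz} → 4.

4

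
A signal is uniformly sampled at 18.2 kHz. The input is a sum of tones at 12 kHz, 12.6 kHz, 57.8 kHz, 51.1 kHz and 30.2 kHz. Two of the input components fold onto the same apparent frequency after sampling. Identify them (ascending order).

fs/2 = 9.1 kHz.
12 kHz > fs/2 = 9.1 kHz, folds to fs − 12 kHz = 6.2 kHz.
12.6 kHz > fs/2 = 9.1 kHz, folds to fs − 12.6 kHz = 5.6 kHz.
57.8 kHz mod fs = 3.2 kHz.
3.2 kHz ≤ fs/2 = 9.1 kHz, appears at 3.2 kHz.
51.1 kHz mod fs = 14.7 kHz.
14.7 kHz > fs/2 = 9.1 kHz, folds to fs − 14.7 kHz = 3.5 kHz.
30.2 kHz mod fs = 12 kHz.
12 kHz > fs/2 = 9.1 kHz, folds to fs − 12 kHz = 6.2 kHz.
12 kHz and 30.2 kHz both map to 6.2 kHz.

12 kHz, 30.2 kHz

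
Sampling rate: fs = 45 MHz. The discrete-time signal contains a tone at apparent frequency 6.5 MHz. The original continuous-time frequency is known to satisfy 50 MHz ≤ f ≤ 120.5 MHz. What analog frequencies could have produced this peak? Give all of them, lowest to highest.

51.5 MHz, 83.5 MHz, 96.5 MHz

Frequencies that alias to 6.5 MHz are k·fs ± 6.5 MHz for integer k ≥ 0.
k=0: 6.5 MHz.
k=1: 38.5 MHz, 51.5 MHz.
k=2: 83.5 MHz, 96.5 MHz.
k=3: 128.5 MHz, 141.5 MHz.
Within [50 MHz, 120.5 MHz]: 51.5 MHz, 83.5 MHz, 96.5 MHz.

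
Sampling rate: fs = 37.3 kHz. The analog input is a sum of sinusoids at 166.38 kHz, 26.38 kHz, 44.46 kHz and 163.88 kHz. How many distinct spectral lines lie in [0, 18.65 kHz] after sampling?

4

fs/2 = 18.65 kHz.
166.38 kHz mod fs = 17.18 kHz.
17.18 kHz ≤ fs/2 = 18.65 kHz, appears at 17.18 kHz.
26.38 kHz > fs/2 = 18.65 kHz, folds to fs − 26.38 kHz = 10.92 kHz.
44.46 kHz mod fs = 7.16 kHz.
7.16 kHz ≤ fs/2 = 18.65 kHz, appears at 7.16 kHz.
163.88 kHz mod fs = 14.68 kHz.
14.68 kHz ≤ fs/2 = 18.65 kHz, appears at 14.68 kHz.
Distinct values: {7.16 kHz, 10.92 kHz, 14.68 kHz, 17.18 kHz} → 4.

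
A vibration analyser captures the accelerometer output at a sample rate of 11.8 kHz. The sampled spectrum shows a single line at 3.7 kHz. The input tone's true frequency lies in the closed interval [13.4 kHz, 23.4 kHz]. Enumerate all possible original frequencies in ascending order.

Frequencies that alias to 3.7 kHz are k·fs ± 3.7 kHz for integer k ≥ 0.
k=0: 3.7 kHz.
k=1: 8.1 kHz, 15.5 kHz.
k=2: 19.9 kHz, 27.3 kHz.
k=3: 31.7 kHz, 39.1 kHz.
Within [13.4 kHz, 23.4 kHz]: 15.5 kHz, 19.9 kHz.

15.5 kHz, 19.9 kHz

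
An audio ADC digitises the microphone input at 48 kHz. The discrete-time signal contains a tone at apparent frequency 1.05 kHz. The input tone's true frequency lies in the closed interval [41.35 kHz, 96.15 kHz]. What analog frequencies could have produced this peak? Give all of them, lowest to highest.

Frequencies that alias to 1.05 kHz are k·fs ± 1.05 kHz for integer k ≥ 0.
k=0: 1.05 kHz.
k=1: 46.95 kHz, 49.05 kHz.
k=2: 94.95 kHz, 97.05 kHz.
k=3: 142.95 kHz, 145.05 kHz.
Within [41.35 kHz, 96.15 kHz]: 46.95 kHz, 49.05 kHz, 94.95 kHz.

46.95 kHz, 49.05 kHz, 94.95 kHz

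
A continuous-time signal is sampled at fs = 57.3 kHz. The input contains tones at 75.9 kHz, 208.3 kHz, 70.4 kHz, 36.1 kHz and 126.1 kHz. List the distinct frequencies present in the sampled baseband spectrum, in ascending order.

fs/2 = 28.65 kHz.
75.9 kHz mod fs = 18.6 kHz.
18.6 kHz ≤ fs/2 = 28.65 kHz, appears at 18.6 kHz.
208.3 kHz mod fs = 36.4 kHz.
36.4 kHz > fs/2 = 28.65 kHz, folds to fs − 36.4 kHz = 20.9 kHz.
70.4 kHz mod fs = 13.1 kHz.
13.1 kHz ≤ fs/2 = 28.65 kHz, appears at 13.1 kHz.
36.1 kHz > fs/2 = 28.65 kHz, folds to fs − 36.1 kHz = 21.2 kHz.
126.1 kHz mod fs = 11.5 kHz.
11.5 kHz ≤ fs/2 = 28.65 kHz, appears at 11.5 kHz.
Distinct values: {11.5 kHz, 13.1 kHz, 18.6 kHz, 20.9 kHz, 21.2 kHz}.

11.5 kHz, 13.1 kHz, 18.6 kHz, 20.9 kHz, 21.2 kHz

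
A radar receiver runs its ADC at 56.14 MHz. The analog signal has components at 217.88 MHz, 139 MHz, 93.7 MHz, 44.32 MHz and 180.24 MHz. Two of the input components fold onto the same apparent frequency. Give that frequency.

fs/2 = 28.07 MHz.
217.88 MHz mod fs = 49.46 MHz.
49.46 MHz > fs/2 = 28.07 MHz, folds to fs − 49.46 MHz = 6.68 MHz.
139 MHz mod fs = 26.72 MHz.
26.72 MHz ≤ fs/2 = 28.07 MHz, appears at 26.72 MHz.
93.7 MHz mod fs = 37.56 MHz.
37.56 MHz > fs/2 = 28.07 MHz, folds to fs − 37.56 MHz = 18.58 MHz.
44.32 MHz > fs/2 = 28.07 MHz, folds to fs − 44.32 MHz = 11.82 MHz.
180.24 MHz mod fs = 11.82 MHz.
11.82 MHz ≤ fs/2 = 28.07 MHz, appears at 11.82 MHz.
44.32 MHz and 180.24 MHz both map to 11.82 MHz.

11.82 MHz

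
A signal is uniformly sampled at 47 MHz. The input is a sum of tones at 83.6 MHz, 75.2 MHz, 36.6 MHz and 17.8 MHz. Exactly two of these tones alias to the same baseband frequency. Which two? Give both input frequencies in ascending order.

fs/2 = 23.5 MHz.
83.6 MHz mod fs = 36.6 MHz.
36.6 MHz > fs/2 = 23.5 MHz, folds to fs − 36.6 MHz = 10.4 MHz.
75.2 MHz mod fs = 28.2 MHz.
28.2 MHz > fs/2 = 23.5 MHz, folds to fs − 28.2 MHz = 18.8 MHz.
36.6 MHz > fs/2 = 23.5 MHz, folds to fs − 36.6 MHz = 10.4 MHz.
17.8 MHz ≤ fs/2 = 23.5 MHz, passes unchanged.
36.6 MHz and 83.6 MHz both map to 10.4 MHz.

36.6 MHz, 83.6 MHz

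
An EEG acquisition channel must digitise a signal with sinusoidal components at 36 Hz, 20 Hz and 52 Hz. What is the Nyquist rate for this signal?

Highest-frequency component: 52 Hz.
Nyquist rate = 2 × 52 Hz = 104 Hz.

104 Hz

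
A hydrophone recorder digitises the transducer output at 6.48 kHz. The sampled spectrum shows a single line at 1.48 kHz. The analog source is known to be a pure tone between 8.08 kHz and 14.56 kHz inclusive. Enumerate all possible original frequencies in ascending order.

Frequencies that alias to 1.48 kHz are k·fs ± 1.48 kHz for integer k ≥ 0.
k=0: 1.48 kHz.
k=1: 5 kHz, 7.96 kHz.
k=2: 11.48 kHz, 14.44 kHz.
k=3: 17.96 kHz, 20.92 kHz.
Within [8.08 kHz, 14.56 kHz]: 11.48 kHz, 14.44 kHz.

11.48 kHz, 14.44 kHz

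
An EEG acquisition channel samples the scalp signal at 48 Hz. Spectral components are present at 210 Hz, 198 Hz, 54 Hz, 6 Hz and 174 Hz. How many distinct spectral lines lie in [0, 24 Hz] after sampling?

2

fs/2 = 24 Hz.
210 Hz mod fs = 18 Hz.
18 Hz ≤ fs/2 = 24 Hz, appears at 18 Hz.
198 Hz mod fs = 6 Hz.
6 Hz ≤ fs/2 = 24 Hz, appears at 6 Hz.
54 Hz mod fs = 6 Hz.
6 Hz ≤ fs/2 = 24 Hz, appears at 6 Hz.
6 Hz ≤ fs/2 = 24 Hz, passes unchanged.
174 Hz mod fs = 30 Hz.
30 Hz > fs/2 = 24 Hz, folds to fs − 30 Hz = 18 Hz.
Distinct values: {6 Hz, 18 Hz} → 2.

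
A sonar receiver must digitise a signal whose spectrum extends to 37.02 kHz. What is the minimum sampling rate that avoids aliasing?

Nyquist rate = 2 × 37.02 kHz = 74.04 kHz.

74.04 kHz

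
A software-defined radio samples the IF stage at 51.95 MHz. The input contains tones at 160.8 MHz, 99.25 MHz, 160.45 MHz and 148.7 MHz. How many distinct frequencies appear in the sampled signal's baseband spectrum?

4

fs/2 = 25.975 MHz.
160.8 MHz mod fs = 4.95 MHz.
4.95 MHz ≤ fs/2 = 25.975 MHz, appears at 4.95 MHz.
99.25 MHz mod fs = 47.3 MHz.
47.3 MHz > fs/2 = 25.975 MHz, folds to fs − 47.3 MHz = 4.65 MHz.
160.45 MHz mod fs = 4.6 MHz.
4.6 MHz ≤ fs/2 = 25.975 MHz, appears at 4.6 MHz.
148.7 MHz mod fs = 44.8 MHz.
44.8 MHz > fs/2 = 25.975 MHz, folds to fs − 44.8 MHz = 7.15 MHz.
Distinct values: {4.6 MHz, 4.65 MHz, 4.95 MHz, 7.15 MHz} → 4.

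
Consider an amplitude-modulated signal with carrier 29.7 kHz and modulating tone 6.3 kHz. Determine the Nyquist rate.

AM sidebands sit at fc ± fm = 23.4 kHz and 36 kHz.
Highest-frequency component: 36 kHz.
Nyquist rate = 2 × 36 kHz = 72 kHz.

72 kHz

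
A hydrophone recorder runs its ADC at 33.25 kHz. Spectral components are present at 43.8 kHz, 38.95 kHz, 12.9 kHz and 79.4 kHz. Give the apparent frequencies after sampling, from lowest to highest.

fs/2 = 16.625 kHz.
43.8 kHz mod fs = 10.55 kHz.
10.55 kHz ≤ fs/2 = 16.625 kHz, appears at 10.55 kHz.
38.95 kHz mod fs = 5.7 kHz.
5.7 kHz ≤ fs/2 = 16.625 kHz, appears at 5.7 kHz.
12.9 kHz ≤ fs/2 = 16.625 kHz, passes unchanged.
79.4 kHz mod fs = 12.9 kHz.
12.9 kHz ≤ fs/2 = 16.625 kHz, appears at 12.9 kHz.
Distinct values: {5.7 kHz, 10.55 kHz, 12.9 kHz}.

5.7 kHz, 10.55 kHz, 12.9 kHz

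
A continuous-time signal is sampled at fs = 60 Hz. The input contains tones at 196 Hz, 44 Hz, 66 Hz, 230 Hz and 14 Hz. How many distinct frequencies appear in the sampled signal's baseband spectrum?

4

fs/2 = 30 Hz.
196 Hz mod fs = 16 Hz.
16 Hz ≤ fs/2 = 30 Hz, appears at 16 Hz.
44 Hz > fs/2 = 30 Hz, folds to fs − 44 Hz = 16 Hz.
66 Hz mod fs = 6 Hz.
6 Hz ≤ fs/2 = 30 Hz, appears at 6 Hz.
230 Hz mod fs = 50 Hz.
50 Hz > fs/2 = 30 Hz, folds to fs − 50 Hz = 10 Hz.
14 Hz ≤ fs/2 = 30 Hz, passes unchanged.
Distinct values: {6 Hz, 10 Hz, 14 Hz, 16 Hz} → 4.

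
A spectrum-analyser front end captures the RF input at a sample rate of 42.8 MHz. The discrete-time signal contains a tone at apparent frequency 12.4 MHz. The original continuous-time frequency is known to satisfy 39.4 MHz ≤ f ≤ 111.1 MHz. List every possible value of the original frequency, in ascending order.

Frequencies that alias to 12.4 MHz are k·fs ± 12.4 MHz for integer k ≥ 0.
k=0: 12.4 MHz.
k=1: 30.4 MHz, 55.2 MHz.
k=2: 73.2 MHz, 98 MHz.
k=3: 116 MHz, 140.8 MHz.
Within [39.4 MHz, 111.1 MHz]: 55.2 MHz, 73.2 MHz, 98 MHz.

55.2 MHz, 73.2 MHz, 98 MHz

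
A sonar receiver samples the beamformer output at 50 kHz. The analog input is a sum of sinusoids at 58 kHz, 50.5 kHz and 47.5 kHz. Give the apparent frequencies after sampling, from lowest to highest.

fs/2 = 25 kHz.
58 kHz mod fs = 8 kHz.
8 kHz ≤ fs/2 = 25 kHz, appears at 8 kHz.
50.5 kHz mod fs = 0.5 kHz.
0.5 kHz ≤ fs/2 = 25 kHz, appears at 0.5 kHz.
47.5 kHz > fs/2 = 25 kHz, folds to fs − 47.5 kHz = 2.5 kHz.
Distinct values: {0.5 kHz, 2.5 kHz, 8 kHz}.

0.5 kHz, 2.5 kHz, 8 kHz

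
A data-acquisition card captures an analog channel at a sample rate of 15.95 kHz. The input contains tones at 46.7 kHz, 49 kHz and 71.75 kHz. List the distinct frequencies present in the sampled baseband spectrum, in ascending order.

1.15 kHz, 7.95 kHz

fs/2 = 7.975 kHz.
46.7 kHz mod fs = 14.8 kHz.
14.8 kHz > fs/2 = 7.975 kHz, folds to fs − 14.8 kHz = 1.15 kHz.
49 kHz mod fs = 1.15 kHz.
1.15 kHz ≤ fs/2 = 7.975 kHz, appears at 1.15 kHz.
71.75 kHz mod fs = 7.95 kHz.
7.95 kHz ≤ fs/2 = 7.975 kHz, appears at 7.95 kHz.
Distinct values: {1.15 kHz, 7.95 kHz}.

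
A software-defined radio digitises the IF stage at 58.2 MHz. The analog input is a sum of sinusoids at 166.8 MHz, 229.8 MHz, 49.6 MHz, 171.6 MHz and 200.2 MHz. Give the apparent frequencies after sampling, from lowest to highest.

fs/2 = 29.1 MHz.
166.8 MHz mod fs = 50.4 MHz.
50.4 MHz > fs/2 = 29.1 MHz, folds to fs − 50.4 MHz = 7.8 MHz.
229.8 MHz mod fs = 55.2 MHz.
55.2 MHz > fs/2 = 29.1 MHz, folds to fs − 55.2 MHz = 3 MHz.
49.6 MHz > fs/2 = 29.1 MHz, folds to fs − 49.6 MHz = 8.6 MHz.
171.6 MHz mod fs = 55.2 MHz.
55.2 MHz > fs/2 = 29.1 MHz, folds to fs − 55.2 MHz = 3 MHz.
200.2 MHz mod fs = 25.6 MHz.
25.6 MHz ≤ fs/2 = 29.1 MHz, appears at 25.6 MHz.
Distinct values: {3 MHz, 7.8 MHz, 8.6 MHz, 25.6 MHz}.

3 MHz, 7.8 MHz, 8.6 MHz, 25.6 MHz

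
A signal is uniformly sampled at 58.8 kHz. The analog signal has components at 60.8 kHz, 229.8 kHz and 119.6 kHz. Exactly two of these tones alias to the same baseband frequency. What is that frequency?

fs/2 = 29.4 kHz.
60.8 kHz mod fs = 2 kHz.
2 kHz ≤ fs/2 = 29.4 kHz, appears at 2 kHz.
229.8 kHz mod fs = 53.4 kHz.
53.4 kHz > fs/2 = 29.4 kHz, folds to fs − 53.4 kHz = 5.4 kHz.
119.6 kHz mod fs = 2 kHz.
2 kHz ≤ fs/2 = 29.4 kHz, appears at 2 kHz.
60.8 kHz and 119.6 kHz both map to 2 kHz.

2 kHz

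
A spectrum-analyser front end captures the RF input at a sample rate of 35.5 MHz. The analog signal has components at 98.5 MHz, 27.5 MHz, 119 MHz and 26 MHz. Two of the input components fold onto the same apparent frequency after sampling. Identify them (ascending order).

fs/2 = 17.75 MHz.
98.5 MHz mod fs = 27.5 MHz.
27.5 MHz > fs/2 = 17.75 MHz, folds to fs − 27.5 MHz = 8 MHz.
27.5 MHz > fs/2 = 17.75 MHz, folds to fs − 27.5 MHz = 8 MHz.
119 MHz mod fs = 12.5 MHz.
12.5 MHz ≤ fs/2 = 17.75 MHz, appears at 12.5 MHz.
26 MHz > fs/2 = 17.75 MHz, folds to fs − 26 MHz = 9.5 MHz.
27.5 MHz and 98.5 MHz both map to 8 MHz.

27.5 MHz, 98.5 MHz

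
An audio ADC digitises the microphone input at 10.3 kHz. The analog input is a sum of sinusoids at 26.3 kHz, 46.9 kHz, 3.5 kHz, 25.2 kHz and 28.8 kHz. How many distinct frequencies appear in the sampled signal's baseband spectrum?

3

fs/2 = 5.15 kHz.
26.3 kHz mod fs = 5.7 kHz.
5.7 kHz > fs/2 = 5.15 kHz, folds to fs − 5.7 kHz = 4.6 kHz.
46.9 kHz mod fs = 5.7 kHz.
5.7 kHz > fs/2 = 5.15 kHz, folds to fs − 5.7 kHz = 4.6 kHz.
3.5 kHz ≤ fs/2 = 5.15 kHz, passes unchanged.
25.2 kHz mod fs = 4.6 kHz.
4.6 kHz ≤ fs/2 = 5.15 kHz, appears at 4.6 kHz.
28.8 kHz mod fs = 8.2 kHz.
8.2 kHz > fs/2 = 5.15 kHz, folds to fs − 8.2 kHz = 2.1 kHz.
Distinct values: {2.1 kHz, 3.5 kHz, 4.6 kHz} → 3.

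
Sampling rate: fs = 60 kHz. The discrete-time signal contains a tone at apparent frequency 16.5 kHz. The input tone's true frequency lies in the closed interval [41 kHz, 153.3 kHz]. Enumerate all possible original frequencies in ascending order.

Frequencies that alias to 16.5 kHz are k·fs ± 16.5 kHz for integer k ≥ 0.
k=0: 16.5 kHz.
k=1: 43.5 kHz, 76.5 kHz.
k=2: 103.5 kHz, 136.5 kHz.
k=3: 163.5 kHz, 196.5 kHz.
Within [41 kHz, 153.3 kHz]: 43.5 kHz, 76.5 kHz, 103.5 kHz, 136.5 kHz.

43.5 kHz, 76.5 kHz, 103.5 kHz, 136.5 kHz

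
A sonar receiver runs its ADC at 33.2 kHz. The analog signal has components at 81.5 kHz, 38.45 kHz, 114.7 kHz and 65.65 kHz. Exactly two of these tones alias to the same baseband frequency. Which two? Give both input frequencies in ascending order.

fs/2 = 16.6 kHz.
81.5 kHz mod fs = 15.1 kHz.
15.1 kHz ≤ fs/2 = 16.6 kHz, appears at 15.1 kHz.
38.45 kHz mod fs = 5.25 kHz.
5.25 kHz ≤ fs/2 = 16.6 kHz, appears at 5.25 kHz.
114.7 kHz mod fs = 15.1 kHz.
15.1 kHz ≤ fs/2 = 16.6 kHz, appears at 15.1 kHz.
65.65 kHz mod fs = 32.45 kHz.
32.45 kHz > fs/2 = 16.6 kHz, folds to fs − 32.45 kHz = 0.75 kHz.
81.5 kHz and 114.7 kHz both map to 15.1 kHz.

81.5 kHz, 114.7 kHz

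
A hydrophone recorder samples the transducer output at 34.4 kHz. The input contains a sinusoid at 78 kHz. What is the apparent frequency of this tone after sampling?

9.2 kHz

78 kHz mod fs = 9.2 kHz.
9.2 kHz ≤ fs/2 = 17.2 kHz, appears at 9.2 kHz.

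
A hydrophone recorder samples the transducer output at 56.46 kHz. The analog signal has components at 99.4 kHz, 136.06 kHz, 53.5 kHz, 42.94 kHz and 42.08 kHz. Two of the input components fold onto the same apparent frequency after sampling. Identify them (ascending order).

42.94 kHz, 99.4 kHz

fs/2 = 28.23 kHz.
99.4 kHz mod fs = 42.94 kHz.
42.94 kHz > fs/2 = 28.23 kHz, folds to fs − 42.94 kHz = 13.52 kHz.
136.06 kHz mod fs = 23.14 kHz.
23.14 kHz ≤ fs/2 = 28.23 kHz, appears at 23.14 kHz.
53.5 kHz > fs/2 = 28.23 kHz, folds to fs − 53.5 kHz = 2.96 kHz.
42.94 kHz > fs/2 = 28.23 kHz, folds to fs − 42.94 kHz = 13.52 kHz.
42.08 kHz > fs/2 = 28.23 kHz, folds to fs − 42.08 kHz = 14.38 kHz.
42.94 kHz and 99.4 kHz both map to 13.52 kHz.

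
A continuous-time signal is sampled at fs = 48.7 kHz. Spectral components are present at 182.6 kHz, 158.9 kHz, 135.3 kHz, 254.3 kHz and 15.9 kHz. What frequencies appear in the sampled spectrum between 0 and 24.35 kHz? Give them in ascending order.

fs/2 = 24.35 kHz.
182.6 kHz mod fs = 36.5 kHz.
36.5 kHz > fs/2 = 24.35 kHz, folds to fs − 36.5 kHz = 12.2 kHz.
158.9 kHz mod fs = 12.8 kHz.
12.8 kHz ≤ fs/2 = 24.35 kHz, appears at 12.8 kHz.
135.3 kHz mod fs = 37.9 kHz.
37.9 kHz > fs/2 = 24.35 kHz, folds to fs − 37.9 kHz = 10.8 kHz.
254.3 kHz mod fs = 10.8 kHz.
10.8 kHz ≤ fs/2 = 24.35 kHz, appears at 10.8 kHz.
15.9 kHz ≤ fs/2 = 24.35 kHz, passes unchanged.
Distinct values: {10.8 kHz, 12.2 kHz, 12.8 kHz, 15.9 kHz}.

10.8 kHz, 12.2 kHz, 12.8 kHz, 15.9 kHz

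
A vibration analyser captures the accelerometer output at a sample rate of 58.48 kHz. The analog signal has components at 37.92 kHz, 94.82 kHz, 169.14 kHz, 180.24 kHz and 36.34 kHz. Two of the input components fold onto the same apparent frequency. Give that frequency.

22.14 kHz

fs/2 = 29.24 kHz.
37.92 kHz > fs/2 = 29.24 kHz, folds to fs − 37.92 kHz = 20.56 kHz.
94.82 kHz mod fs = 36.34 kHz.
36.34 kHz > fs/2 = 29.24 kHz, folds to fs − 36.34 kHz = 22.14 kHz.
169.14 kHz mod fs = 52.18 kHz.
52.18 kHz > fs/2 = 29.24 kHz, folds to fs − 52.18 kHz = 6.3 kHz.
180.24 kHz mod fs = 4.8 kHz.
4.8 kHz ≤ fs/2 = 29.24 kHz, appears at 4.8 kHz.
36.34 kHz > fs/2 = 29.24 kHz, folds to fs − 36.34 kHz = 22.14 kHz.
36.34 kHz and 94.82 kHz both map to 22.14 kHz.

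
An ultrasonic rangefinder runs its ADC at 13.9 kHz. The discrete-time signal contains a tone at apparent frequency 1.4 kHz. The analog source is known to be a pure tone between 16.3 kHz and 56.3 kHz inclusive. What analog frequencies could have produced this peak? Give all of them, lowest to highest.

Frequencies that alias to 1.4 kHz are k·fs ± 1.4 kHz for integer k ≥ 0.
k=0: 1.4 kHz.
k=1: 12.5 kHz, 15.3 kHz.
k=2: 26.4 kHz, 29.2 kHz.
k=3: 40.3 kHz, 43.1 kHz.
k=4: 54.2 kHz, 57 kHz.
k=5: 68.1 kHz, 70.9 kHz.
Within [16.3 kHz, 56.3 kHz]: 26.4 kHz, 29.2 kHz, 40.3 kHz, 43.1 kHz, 54.2 kHz.

26.4 kHz, 29.2 kHz, 40.3 kHz, 43.1 kHz, 54.2 kHz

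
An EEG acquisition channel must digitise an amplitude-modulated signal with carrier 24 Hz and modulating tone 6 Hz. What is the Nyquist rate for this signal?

60 Hz

AM sidebands sit at fc ± fm = 18 Hz and 30 Hz.
Highest-frequency component: 30 Hz.
Nyquist rate = 2 × 30 Hz = 60 Hz.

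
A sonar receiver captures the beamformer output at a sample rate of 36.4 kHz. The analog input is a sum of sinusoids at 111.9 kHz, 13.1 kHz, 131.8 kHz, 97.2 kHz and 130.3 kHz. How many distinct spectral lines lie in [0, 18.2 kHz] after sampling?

fs/2 = 18.2 kHz.
111.9 kHz mod fs = 2.7 kHz.
2.7 kHz ≤ fs/2 = 18.2 kHz, appears at 2.7 kHz.
13.1 kHz ≤ fs/2 = 18.2 kHz, passes unchanged.
131.8 kHz mod fs = 22.6 kHz.
22.6 kHz > fs/2 = 18.2 kHz, folds to fs − 22.6 kHz = 13.8 kHz.
97.2 kHz mod fs = 24.4 kHz.
24.4 kHz > fs/2 = 18.2 kHz, folds to fs − 24.4 kHz = 12 kHz.
130.3 kHz mod fs = 21.1 kHz.
21.1 kHz > fs/2 = 18.2 kHz, folds to fs − 21.1 kHz = 15.3 kHz.
Distinct values: {2.7 kHz, 12 kHz, 13.1 kHz, 13.8 kHz, 15.3 kHz} → 5.

5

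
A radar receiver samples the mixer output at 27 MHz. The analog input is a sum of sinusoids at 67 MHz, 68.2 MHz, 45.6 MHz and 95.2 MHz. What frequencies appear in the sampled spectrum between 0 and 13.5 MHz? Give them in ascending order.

fs/2 = 13.5 MHz.
67 MHz mod fs = 13 MHz.
13 MHz ≤ fs/2 = 13.5 MHz, appears at 13 MHz.
68.2 MHz mod fs = 14.2 MHz.
14.2 MHz > fs/2 = 13.5 MHz, folds to fs − 14.2 MHz = 12.8 MHz.
45.6 MHz mod fs = 18.6 MHz.
18.6 MHz > fs/2 = 13.5 MHz, folds to fs − 18.6 MHz = 8.4 MHz.
95.2 MHz mod fs = 14.2 MHz.
14.2 MHz > fs/2 = 13.5 MHz, folds to fs − 14.2 MHz = 12.8 MHz.
Distinct values: {8.4 MHz, 12.8 MHz, 13 MHz}.

8.4 MHz, 12.8 MHz, 13 MHz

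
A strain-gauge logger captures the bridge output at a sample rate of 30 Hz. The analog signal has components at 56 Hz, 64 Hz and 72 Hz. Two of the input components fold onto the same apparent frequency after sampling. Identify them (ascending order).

56 Hz, 64 Hz

fs/2 = 15 Hz.
56 Hz mod fs = 26 Hz.
26 Hz > fs/2 = 15 Hz, folds to fs − 26 Hz = 4 Hz.
64 Hz mod fs = 4 Hz.
4 Hz ≤ fs/2 = 15 Hz, appears at 4 Hz.
72 Hz mod fs = 12 Hz.
12 Hz ≤ fs/2 = 15 Hz, appears at 12 Hz.
56 Hz and 64 Hz both map to 4 Hz.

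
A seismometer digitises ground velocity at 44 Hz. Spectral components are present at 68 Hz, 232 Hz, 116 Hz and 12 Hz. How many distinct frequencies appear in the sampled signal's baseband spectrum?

3

fs/2 = 22 Hz.
68 Hz mod fs = 24 Hz.
24 Hz > fs/2 = 22 Hz, folds to fs − 24 Hz = 20 Hz.
232 Hz mod fs = 12 Hz.
12 Hz ≤ fs/2 = 22 Hz, appears at 12 Hz.
116 Hz mod fs = 28 Hz.
28 Hz > fs/2 = 22 Hz, folds to fs − 28 Hz = 16 Hz.
12 Hz ≤ fs/2 = 22 Hz, passes unchanged.
Distinct values: {12 Hz, 16 Hz, 20 Hz} → 3.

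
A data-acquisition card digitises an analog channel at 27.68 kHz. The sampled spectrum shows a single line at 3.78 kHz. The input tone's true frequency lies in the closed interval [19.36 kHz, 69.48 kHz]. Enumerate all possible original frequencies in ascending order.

Frequencies that alias to 3.78 kHz are k·fs ± 3.78 kHz for integer k ≥ 0.
k=0: 3.78 kHz.
k=1: 23.9 kHz, 31.46 kHz.
k=2: 51.58 kHz, 59.14 kHz.
k=3: 79.26 kHz, 86.82 kHz.
Within [19.36 kHz, 69.48 kHz]: 23.9 kHz, 31.46 kHz, 51.58 kHz, 59.14 kHz.

23.9 kHz, 31.46 kHz, 51.58 kHz, 59.14 kHz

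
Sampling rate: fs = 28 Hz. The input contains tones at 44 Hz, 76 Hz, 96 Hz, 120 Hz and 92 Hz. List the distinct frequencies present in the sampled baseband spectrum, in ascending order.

fs/2 = 14 Hz.
44 Hz mod fs = 16 Hz.
16 Hz > fs/2 = 14 Hz, folds to fs − 16 Hz = 12 Hz.
76 Hz mod fs = 20 Hz.
20 Hz > fs/2 = 14 Hz, folds to fs − 20 Hz = 8 Hz.
96 Hz mod fs = 12 Hz.
12 Hz ≤ fs/2 = 14 Hz, appears at 12 Hz.
120 Hz mod fs = 8 Hz.
8 Hz ≤ fs/2 = 14 Hz, appears at 8 Hz.
92 Hz mod fs = 8 Hz.
8 Hz ≤ fs/2 = 14 Hz, appears at 8 Hz.
Distinct values: {8 Hz, 12 Hz}.

8 Hz, 12 Hz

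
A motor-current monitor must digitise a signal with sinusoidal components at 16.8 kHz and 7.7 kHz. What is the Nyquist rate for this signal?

33.6 kHz

Highest-frequency component: 16.8 kHz.
Nyquist rate = 2 × 16.8 kHz = 33.6 kHz.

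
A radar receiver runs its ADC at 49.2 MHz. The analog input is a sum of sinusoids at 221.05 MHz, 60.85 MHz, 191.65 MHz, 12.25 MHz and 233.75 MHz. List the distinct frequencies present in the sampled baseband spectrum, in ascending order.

5.15 MHz, 11.65 MHz, 12.25 MHz, 24.25 MHz

fs/2 = 24.6 MHz.
221.05 MHz mod fs = 24.25 MHz.
24.25 MHz ≤ fs/2 = 24.6 MHz, appears at 24.25 MHz.
60.85 MHz mod fs = 11.65 MHz.
11.65 MHz ≤ fs/2 = 24.6 MHz, appears at 11.65 MHz.
191.65 MHz mod fs = 44.05 MHz.
44.05 MHz > fs/2 = 24.6 MHz, folds to fs − 44.05 MHz = 5.15 MHz.
12.25 MHz ≤ fs/2 = 24.6 MHz, passes unchanged.
233.75 MHz mod fs = 36.95 MHz.
36.95 MHz > fs/2 = 24.6 MHz, folds to fs − 36.95 MHz = 12.25 MHz.
Distinct values: {5.15 MHz, 11.65 MHz, 12.25 MHz, 24.25 MHz}.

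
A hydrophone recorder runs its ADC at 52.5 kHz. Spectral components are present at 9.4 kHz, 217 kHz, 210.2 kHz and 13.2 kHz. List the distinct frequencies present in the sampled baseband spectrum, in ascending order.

0.2 kHz, 7 kHz, 9.4 kHz, 13.2 kHz

fs/2 = 26.25 kHz.
9.4 kHz ≤ fs/2 = 26.25 kHz, passes unchanged.
217 kHz mod fs = 7 kHz.
7 kHz ≤ fs/2 = 26.25 kHz, appears at 7 kHz.
210.2 kHz mod fs = 0.2 kHz.
0.2 kHz ≤ fs/2 = 26.25 kHz, appears at 0.2 kHz.
13.2 kHz ≤ fs/2 = 26.25 kHz, passes unchanged.
Distinct values: {0.2 kHz, 7 kHz, 9.4 kHz, 13.2 kHz}.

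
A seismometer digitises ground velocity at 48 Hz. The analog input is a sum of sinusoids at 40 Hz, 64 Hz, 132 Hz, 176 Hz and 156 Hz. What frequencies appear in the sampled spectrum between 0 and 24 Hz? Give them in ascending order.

8 Hz, 12 Hz, 16 Hz

fs/2 = 24 Hz.
40 Hz > fs/2 = 24 Hz, folds to fs − 40 Hz = 8 Hz.
64 Hz mod fs = 16 Hz.
16 Hz ≤ fs/2 = 24 Hz, appears at 16 Hz.
132 Hz mod fs = 36 Hz.
36 Hz > fs/2 = 24 Hz, folds to fs − 36 Hz = 12 Hz.
176 Hz mod fs = 32 Hz.
32 Hz > fs/2 = 24 Hz, folds to fs − 32 Hz = 16 Hz.
156 Hz mod fs = 12 Hz.
12 Hz ≤ fs/2 = 24 Hz, appears at 12 Hz.
Distinct values: {8 Hz, 12 Hz, 16 Hz}.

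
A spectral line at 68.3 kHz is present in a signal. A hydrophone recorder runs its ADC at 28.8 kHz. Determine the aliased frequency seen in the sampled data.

10.7 kHz

68.3 kHz mod fs = 10.7 kHz.
10.7 kHz ≤ fs/2 = 14.4 kHz, appears at 10.7 kHz.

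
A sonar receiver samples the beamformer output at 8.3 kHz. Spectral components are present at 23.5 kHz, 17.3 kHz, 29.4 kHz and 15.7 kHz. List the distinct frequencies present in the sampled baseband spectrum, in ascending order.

fs/2 = 4.15 kHz.
23.5 kHz mod fs = 6.9 kHz.
6.9 kHz > fs/2 = 4.15 kHz, folds to fs − 6.9 kHz = 1.4 kHz.
17.3 kHz mod fs = 0.7 kHz.
0.7 kHz ≤ fs/2 = 4.15 kHz, appears at 0.7 kHz.
29.4 kHz mod fs = 4.5 kHz.
4.5 kHz > fs/2 = 4.15 kHz, folds to fs − 4.5 kHz = 3.8 kHz.
15.7 kHz mod fs = 7.4 kHz.
7.4 kHz > fs/2 = 4.15 kHz, folds to fs − 7.4 kHz = 0.9 kHz.
Distinct values: {0.7 kHz, 0.9 kHz, 1.4 kHz, 3.8 kHz}.

0.7 kHz, 0.9 kHz, 1.4 kHz, 3.8 kHz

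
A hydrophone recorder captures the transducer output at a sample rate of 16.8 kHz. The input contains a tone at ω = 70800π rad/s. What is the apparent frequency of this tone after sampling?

ω = 70800π rad/s → f = ω/(2π) = 35400 Hz = 35.4 kHz.
35.4 kHz mod fs = 1.8 kHz.
1.8 kHz ≤ fs/2 = 8.4 kHz, appears at 1.8 kHz.

1.8 kHz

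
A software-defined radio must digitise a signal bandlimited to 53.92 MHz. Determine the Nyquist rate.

107.84 MHz

Nyquist rate = 2 × 53.92 MHz = 107.84 MHz.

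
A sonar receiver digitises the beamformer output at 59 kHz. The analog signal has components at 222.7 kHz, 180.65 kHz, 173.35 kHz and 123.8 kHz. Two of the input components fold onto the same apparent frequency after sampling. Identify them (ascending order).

173.35 kHz, 180.65 kHz

fs/2 = 29.5 kHz.
222.7 kHz mod fs = 45.7 kHz.
45.7 kHz > fs/2 = 29.5 kHz, folds to fs − 45.7 kHz = 13.3 kHz.
180.65 kHz mod fs = 3.65 kHz.
3.65 kHz ≤ fs/2 = 29.5 kHz, appears at 3.65 kHz.
173.35 kHz mod fs = 55.35 kHz.
55.35 kHz > fs/2 = 29.5 kHz, folds to fs − 55.35 kHz = 3.65 kHz.
123.8 kHz mod fs = 5.8 kHz.
5.8 kHz ≤ fs/2 = 29.5 kHz, appears at 5.8 kHz.
173.35 kHz and 180.65 kHz both map to 3.65 kHz.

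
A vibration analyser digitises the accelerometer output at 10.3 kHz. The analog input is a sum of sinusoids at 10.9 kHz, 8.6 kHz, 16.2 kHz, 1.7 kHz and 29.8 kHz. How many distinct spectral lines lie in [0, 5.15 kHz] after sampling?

fs/2 = 5.15 kHz.
10.9 kHz mod fs = 0.6 kHz.
0.6 kHz ≤ fs/2 = 5.15 kHz, appears at 0.6 kHz.
8.6 kHz > fs/2 = 5.15 kHz, folds to fs − 8.6 kHz = 1.7 kHz.
16.2 kHz mod fs = 5.9 kHz.
5.9 kHz > fs/2 = 5.15 kHz, folds to fs − 5.9 kHz = 4.4 kHz.
1.7 kHz ≤ fs/2 = 5.15 kHz, passes unchanged.
29.8 kHz mod fs = 9.2 kHz.
9.2 kHz > fs/2 = 5.15 kHz, folds to fs − 9.2 kHz = 1.1 kHz.
Distinct values: {0.6 kHz, 1.1 kHz, 1.7 kHz, 4.4 kHz} → 4.

4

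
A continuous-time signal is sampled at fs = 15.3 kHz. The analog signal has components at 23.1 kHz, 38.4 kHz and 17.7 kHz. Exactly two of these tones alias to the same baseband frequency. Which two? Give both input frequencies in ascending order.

fs/2 = 7.65 kHz.
23.1 kHz mod fs = 7.8 kHz.
7.8 kHz > fs/2 = 7.65 kHz, folds to fs − 7.8 kHz = 7.5 kHz.
38.4 kHz mod fs = 7.8 kHz.
7.8 kHz > fs/2 = 7.65 kHz, folds to fs − 7.8 kHz = 7.5 kHz.
17.7 kHz mod fs = 2.4 kHz.
2.4 kHz ≤ fs/2 = 7.65 kHz, appears at 2.4 kHz.
23.1 kHz and 38.4 kHz both map to 7.5 kHz.

23.1 kHz, 38.4 kHz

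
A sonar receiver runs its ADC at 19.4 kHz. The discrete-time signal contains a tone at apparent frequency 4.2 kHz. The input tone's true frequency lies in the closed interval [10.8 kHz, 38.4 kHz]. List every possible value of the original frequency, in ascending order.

15.2 kHz, 23.6 kHz, 34.6 kHz

Frequencies that alias to 4.2 kHz are k·fs ± 4.2 kHz for integer k ≥ 0.
k=0: 4.2 kHz.
k=1: 15.2 kHz, 23.6 kHz.
k=2: 34.6 kHz, 43 kHz.
k=3: 54 kHz, 62.4 kHz.
Within [10.8 kHz, 38.4 kHz]: 15.2 kHz, 23.6 kHz, 34.6 kHz.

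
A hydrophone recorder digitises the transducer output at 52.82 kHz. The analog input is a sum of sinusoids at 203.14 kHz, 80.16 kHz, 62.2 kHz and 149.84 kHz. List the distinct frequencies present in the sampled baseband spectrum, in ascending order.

8.14 kHz, 8.62 kHz, 9.38 kHz, 25.48 kHz

fs/2 = 26.41 kHz.
203.14 kHz mod fs = 44.68 kHz.
44.68 kHz > fs/2 = 26.41 kHz, folds to fs − 44.68 kHz = 8.14 kHz.
80.16 kHz mod fs = 27.34 kHz.
27.34 kHz > fs/2 = 26.41 kHz, folds to fs − 27.34 kHz = 25.48 kHz.
62.2 kHz mod fs = 9.38 kHz.
9.38 kHz ≤ fs/2 = 26.41 kHz, appears at 9.38 kHz.
149.84 kHz mod fs = 44.2 kHz.
44.2 kHz > fs/2 = 26.41 kHz, folds to fs − 44.2 kHz = 8.62 kHz.
Distinct values: {8.14 kHz, 8.62 kHz, 9.38 kHz, 25.48 kHz}.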